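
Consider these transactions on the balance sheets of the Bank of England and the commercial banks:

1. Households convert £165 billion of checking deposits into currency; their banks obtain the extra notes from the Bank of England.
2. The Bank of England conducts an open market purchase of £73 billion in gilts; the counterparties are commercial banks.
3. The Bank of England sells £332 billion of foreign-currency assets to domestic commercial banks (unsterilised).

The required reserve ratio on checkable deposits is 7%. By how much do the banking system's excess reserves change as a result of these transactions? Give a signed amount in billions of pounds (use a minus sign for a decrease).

Currency withdrawal £165 billion: reserves −£165B, deposits −£165B.
OMO purchase (from banks) £73 billion: reserves +£73B, deposits 0.
FX sale £332 billion: reserves −£332B, deposits 0.
Totals: Δreserves = −£424B, Δdeposits = −£165B.
Δrequired reserves = 7% × −£165B = −£11.55B.
Δexcess reserves = Δreserves − Δrequired = −£424B − (−£11.55B) = -£412.45 billion.

-£412.45 billion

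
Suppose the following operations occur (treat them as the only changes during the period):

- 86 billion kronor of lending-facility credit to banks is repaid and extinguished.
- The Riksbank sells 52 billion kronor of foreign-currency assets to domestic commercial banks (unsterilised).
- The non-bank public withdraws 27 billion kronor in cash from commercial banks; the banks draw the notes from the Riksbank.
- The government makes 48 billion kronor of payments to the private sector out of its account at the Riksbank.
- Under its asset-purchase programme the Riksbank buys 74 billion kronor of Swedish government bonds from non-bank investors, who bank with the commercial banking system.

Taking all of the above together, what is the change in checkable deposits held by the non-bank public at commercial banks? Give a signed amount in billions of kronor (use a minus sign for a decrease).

Discount-window repayment 86 billion kronor: the counterparty is a bank, so public deposits are unchanged → 0.
FX sale 52 billion kronor: the counterparty is a bank, so public deposits are unchanged → 0.
Currency withdrawal 27 billion kronor: non-bank counterparties' bank balances fall → −27B.
Government spending 48 billion kronor: non-bank counterparties' bank balances rise → +48B.
Asset purchase (from non-banks) 74 billion kronor: non-bank counterparties' bank balances rise → +74B.
Net: 0 + 0 − 27 + 48 + 74 = +95 billion.

+95 billion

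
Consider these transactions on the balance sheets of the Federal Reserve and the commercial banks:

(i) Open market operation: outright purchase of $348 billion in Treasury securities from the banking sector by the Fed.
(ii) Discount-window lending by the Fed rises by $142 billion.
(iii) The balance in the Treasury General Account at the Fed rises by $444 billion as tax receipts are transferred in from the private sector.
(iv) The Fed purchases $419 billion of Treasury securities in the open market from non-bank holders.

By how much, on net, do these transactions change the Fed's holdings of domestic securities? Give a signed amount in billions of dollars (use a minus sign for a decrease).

Fed balance sheet:
  Assets:      Securities +$767B, Loans to banks +$142B
  Liabilities: Bank reserves +$465B, Government deposits +$444B
Commercial banking system:
  Assets:      Reserves at CB +$465B, Securities −$348B
  Liabilities: Checkable deposits −$25B, Borrowings from CB +$142B
So the change in the Fed's holdings of domestic securities is +$767 billion.

+$767 billion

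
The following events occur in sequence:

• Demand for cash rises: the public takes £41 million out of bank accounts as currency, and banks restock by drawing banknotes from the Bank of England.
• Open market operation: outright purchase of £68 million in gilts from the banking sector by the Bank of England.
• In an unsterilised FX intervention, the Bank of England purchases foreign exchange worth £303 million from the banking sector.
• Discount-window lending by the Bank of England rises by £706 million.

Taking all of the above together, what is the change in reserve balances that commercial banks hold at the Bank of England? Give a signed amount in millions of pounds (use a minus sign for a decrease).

Bank of England balance sheet:
  Assets:      Securities +£68M, Loans to banks +£706M, Foreign assets +£303M
  Liabilities: Bank reserves +£1036M, Currency in circulation +£41M
Commercial banking system:
  Assets:      Reserves at CB +£1036M, Securities −£68M, Foreign assets −£303M
  Liabilities: Checkable deposits −£41M, Borrowings from CB +£706M
So the change in reserve balances that commercial banks hold at the Bank of England is +£1036 million.

+£1036 million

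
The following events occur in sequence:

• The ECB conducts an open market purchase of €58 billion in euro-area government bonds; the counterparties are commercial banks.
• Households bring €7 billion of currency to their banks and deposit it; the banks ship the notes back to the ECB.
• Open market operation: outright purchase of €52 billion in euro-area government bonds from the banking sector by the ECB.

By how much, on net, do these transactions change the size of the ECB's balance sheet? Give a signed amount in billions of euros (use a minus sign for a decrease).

+€110 billion

ECB balance sheet:
  Assets:      Securities +€110B
  Liabilities: Bank reserves +€117B, Currency in circulation −€7B
Commercial banking system:
  Assets:      Reserves at CB +€117B, Securities −€110B
  Liabilities: Checkable deposits +€7B
Change in total ECB assets = +€110 billion.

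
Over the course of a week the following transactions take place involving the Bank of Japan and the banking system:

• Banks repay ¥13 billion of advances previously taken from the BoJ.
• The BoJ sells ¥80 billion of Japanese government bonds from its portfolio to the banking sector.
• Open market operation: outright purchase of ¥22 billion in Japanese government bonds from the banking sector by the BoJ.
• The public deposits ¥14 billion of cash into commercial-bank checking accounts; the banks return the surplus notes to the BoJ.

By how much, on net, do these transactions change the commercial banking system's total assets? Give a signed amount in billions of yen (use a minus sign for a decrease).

+¥1 billion

Discount-window repayment ¥13 billion: bank balance sheets shrink → −¥13B.
OMO sale (to banks) ¥80 billion: just an asset swap on bank balance sheets → 0.
OMO purchase (from banks) ¥22 billion: just an asset swap on bank balance sheets → 0.
Currency deposit ¥14 billion: bank balance sheets expand → +¥14B.
Net: −13 + 0 + 0 + 14 = +¥1 billion.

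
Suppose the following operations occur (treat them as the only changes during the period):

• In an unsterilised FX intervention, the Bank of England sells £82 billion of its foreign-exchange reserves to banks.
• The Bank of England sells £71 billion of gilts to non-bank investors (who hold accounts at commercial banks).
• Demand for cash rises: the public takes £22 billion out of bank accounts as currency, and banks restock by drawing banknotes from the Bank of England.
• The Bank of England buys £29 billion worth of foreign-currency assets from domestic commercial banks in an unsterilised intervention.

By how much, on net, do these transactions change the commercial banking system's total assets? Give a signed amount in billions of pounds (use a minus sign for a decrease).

Bank of England balance sheet:
  Assets:      Securities −£71B, Foreign assets −£53B
  Liabilities: Bank reserves −£146B, Currency in circulation +£22B
Commercial banking system:
  Assets:      Reserves at CB −£146B, Foreign assets +£53B
  Liabilities: Checkable deposits −£93B
Change in total bank assets = -£93 billion.

-£93 billion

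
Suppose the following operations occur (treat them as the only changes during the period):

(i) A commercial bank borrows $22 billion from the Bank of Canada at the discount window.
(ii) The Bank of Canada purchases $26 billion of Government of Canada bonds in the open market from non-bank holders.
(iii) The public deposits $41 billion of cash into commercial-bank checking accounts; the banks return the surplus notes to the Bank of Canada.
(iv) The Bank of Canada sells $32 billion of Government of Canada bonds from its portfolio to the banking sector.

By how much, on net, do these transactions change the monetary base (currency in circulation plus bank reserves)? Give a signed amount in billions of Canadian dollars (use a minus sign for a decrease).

+$16 billion

Discount-window loan $22 billion: Bank of Canada balance sheet expands → +$22B.
Asset purchase (from non-banks) $26 billion: Bank of Canada balance sheet expands → +$26B.
Currency deposit $41 billion: just a shift between currency and reserves — both are base money → 0.
OMO sale (to banks) $32 billion: Bank of Canada balance sheet contracts → −$32B.
Net: 22 + 26 + 0 − 32 = +$16 billion.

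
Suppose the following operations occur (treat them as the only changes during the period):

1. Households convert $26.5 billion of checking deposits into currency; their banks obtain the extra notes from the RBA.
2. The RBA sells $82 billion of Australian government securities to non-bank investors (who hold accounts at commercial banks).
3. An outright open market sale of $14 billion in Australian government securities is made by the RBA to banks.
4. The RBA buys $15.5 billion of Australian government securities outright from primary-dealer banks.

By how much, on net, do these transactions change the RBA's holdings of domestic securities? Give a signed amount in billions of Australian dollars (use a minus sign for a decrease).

-$80.5 billion

Currency withdrawal $26.5 billion: the RBA's securities portfolio is untouched → 0.
Asset sale (to non-banks) $82 billion: securities removed from the RBA's portfolio → −$82B.
OMO sale (to banks) $14 billion: securities removed from the RBA's portfolio → −$14B.
OMO purchase (from banks) $15.5 billion: securities added to the RBA's portfolio → +$15.5B.
Net: 0 − 82 − 14 + 15.5 = -$80.5 billion.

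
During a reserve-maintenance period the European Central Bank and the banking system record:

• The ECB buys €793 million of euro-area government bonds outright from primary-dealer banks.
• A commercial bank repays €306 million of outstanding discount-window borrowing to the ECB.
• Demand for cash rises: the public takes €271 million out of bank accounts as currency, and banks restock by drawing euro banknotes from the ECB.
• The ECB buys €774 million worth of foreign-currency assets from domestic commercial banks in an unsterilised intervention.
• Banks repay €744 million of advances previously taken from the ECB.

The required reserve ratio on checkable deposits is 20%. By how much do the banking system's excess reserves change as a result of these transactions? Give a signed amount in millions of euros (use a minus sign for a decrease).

+€300.2 million

OMO purchase (from banks) €793 million: reserves +€793M, deposits 0.
Discount-window repayment €306 million: reserves −€306M, deposits 0.
Currency withdrawal €271 million: reserves −€271M, deposits −€271M.
FX purchase €774 million: reserves +€774M, deposits 0.
Discount-window repayment €744 million: reserves −€744M, deposits 0.
Totals: Δreserves = +€246M, Δdeposits = −€271M.
Δrequired reserves = 20% × −€271M = −€54.2M.
Δexcess reserves = Δreserves − Δrequired = +€246M − (−€54.2M) = +€300.2 million.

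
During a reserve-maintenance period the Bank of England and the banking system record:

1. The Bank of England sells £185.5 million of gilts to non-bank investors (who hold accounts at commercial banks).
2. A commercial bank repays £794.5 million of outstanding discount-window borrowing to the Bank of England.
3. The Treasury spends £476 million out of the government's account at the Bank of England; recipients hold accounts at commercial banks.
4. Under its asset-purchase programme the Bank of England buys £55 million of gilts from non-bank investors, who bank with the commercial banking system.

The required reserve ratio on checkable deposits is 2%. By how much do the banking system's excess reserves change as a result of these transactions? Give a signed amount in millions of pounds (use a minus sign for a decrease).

Asset sale (to non-banks) £185.5 million: reserves −£185.5M, deposits −£185.5M.
Discount-window repayment £794.5 million: reserves −£794.5M, deposits 0.
Government spending £476 million: reserves +£476M, deposits +£476M.
Asset purchase (from non-banks) £55 million: reserves +£55M, deposits +£55M.
Totals: Δreserves = −£449M, Δdeposits = +£345.5M.
Δrequired reserves = 2% × +£345.5M = +£6.91M.
Δexcess reserves = Δreserves − Δrequired = −£449M − (+£6.91M) = -£455.91 million.

-£455.91 million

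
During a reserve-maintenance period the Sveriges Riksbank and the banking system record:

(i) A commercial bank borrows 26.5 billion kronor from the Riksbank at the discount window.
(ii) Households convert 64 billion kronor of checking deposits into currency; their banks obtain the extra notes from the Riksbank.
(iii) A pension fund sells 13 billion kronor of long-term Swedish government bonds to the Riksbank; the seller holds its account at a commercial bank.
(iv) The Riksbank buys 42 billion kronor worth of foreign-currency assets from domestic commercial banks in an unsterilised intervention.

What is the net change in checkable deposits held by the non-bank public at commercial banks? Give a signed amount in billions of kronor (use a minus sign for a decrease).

-51 billion

Discount-window loan 26.5 billion kronor: the counterparty is a bank, so public deposits are unchanged → 0.
Currency withdrawal 64 billion kronor: non-bank counterparties' bank balances fall → −64B.
Asset purchase (from non-banks) 13 billion kronor: non-bank counterparties' bank balances rise → +13B.
FX purchase 42 billion kronor: the counterparty is a bank, so public deposits are unchanged → 0.
Net: 0 − 64 + 13 + 0 = -51 billion.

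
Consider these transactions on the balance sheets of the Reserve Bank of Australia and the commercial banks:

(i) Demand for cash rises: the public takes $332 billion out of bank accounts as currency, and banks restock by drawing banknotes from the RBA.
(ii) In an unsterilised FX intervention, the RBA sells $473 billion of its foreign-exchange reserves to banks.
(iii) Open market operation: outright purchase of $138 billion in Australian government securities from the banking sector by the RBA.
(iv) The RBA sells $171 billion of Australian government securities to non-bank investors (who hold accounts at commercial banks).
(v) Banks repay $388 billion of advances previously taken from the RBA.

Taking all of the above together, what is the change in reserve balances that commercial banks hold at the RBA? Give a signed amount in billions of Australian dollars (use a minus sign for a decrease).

-$1226 billion

RBA balance sheet:
  Assets:      Securities −$33B, Loans to banks −$388B, Foreign assets −$473B
  Liabilities: Bank reserves −$1226B, Currency in circulation +$332B
Commercial banking system:
  Assets:      Reserves at CB −$1226B, Securities −$138B, Foreign assets +$473B
  Liabilities: Checkable deposits −$503B, Borrowings from CB −$388B
So the change in reserve balances that commercial banks hold at the RBA is -$1226 billion.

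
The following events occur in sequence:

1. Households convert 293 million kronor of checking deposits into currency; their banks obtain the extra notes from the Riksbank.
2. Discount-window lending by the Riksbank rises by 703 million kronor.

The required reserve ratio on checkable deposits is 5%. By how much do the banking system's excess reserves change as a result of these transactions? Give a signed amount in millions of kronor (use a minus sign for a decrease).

Currency withdrawal 293 million kronor: reserves −293M, deposits −293M.
Discount-window loan 703 million kronor: reserves +703M, deposits 0.
Totals: Δreserves = +410M, Δdeposits = −293M.
Δrequired reserves = 5% × −293M = −14.65M.
Δexcess reserves = Δreserves − Δrequired = +410M − (−14.65M) = +424.65 million.

+424.65 million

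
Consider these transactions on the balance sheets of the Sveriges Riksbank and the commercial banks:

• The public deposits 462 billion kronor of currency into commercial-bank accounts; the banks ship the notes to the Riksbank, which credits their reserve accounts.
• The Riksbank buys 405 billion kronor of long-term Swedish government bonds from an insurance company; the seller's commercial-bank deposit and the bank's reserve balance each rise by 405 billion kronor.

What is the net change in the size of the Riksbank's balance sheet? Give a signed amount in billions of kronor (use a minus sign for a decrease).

+405 billion

Riksbank balance sheet:
  Assets:      Securities +405B
  Liabilities: Bank reserves +867B, Currency in circulation −462B
Change in total Riksbank assets = +405 billion.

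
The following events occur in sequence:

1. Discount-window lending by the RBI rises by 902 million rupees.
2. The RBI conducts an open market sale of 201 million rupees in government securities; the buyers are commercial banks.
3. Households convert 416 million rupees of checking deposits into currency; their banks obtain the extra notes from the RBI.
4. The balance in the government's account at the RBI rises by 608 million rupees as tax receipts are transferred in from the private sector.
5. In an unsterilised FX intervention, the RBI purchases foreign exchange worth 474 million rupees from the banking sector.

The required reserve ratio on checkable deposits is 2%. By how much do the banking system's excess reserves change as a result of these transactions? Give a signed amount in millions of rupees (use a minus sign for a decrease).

+171.48 million

Discount-window loan 902 million rupees: reserves +902M, deposits 0.
OMO sale (to banks) 201 million rupees: reserves −201M, deposits 0.
Currency withdrawal 416 million rupees: reserves −416M, deposits −416M.
Government account inflow 608 million rupees: reserves −608M, deposits −608M.
FX purchase 474 million rupees: reserves +474M, deposits 0.
Totals: Δreserves = +151M, Δdeposits = −1024M.
Δrequired reserves = 2% × −1024M = −20.48M.
Δexcess reserves = Δreserves − Δrequired = +151M − (−20.48M) = +171.48 million.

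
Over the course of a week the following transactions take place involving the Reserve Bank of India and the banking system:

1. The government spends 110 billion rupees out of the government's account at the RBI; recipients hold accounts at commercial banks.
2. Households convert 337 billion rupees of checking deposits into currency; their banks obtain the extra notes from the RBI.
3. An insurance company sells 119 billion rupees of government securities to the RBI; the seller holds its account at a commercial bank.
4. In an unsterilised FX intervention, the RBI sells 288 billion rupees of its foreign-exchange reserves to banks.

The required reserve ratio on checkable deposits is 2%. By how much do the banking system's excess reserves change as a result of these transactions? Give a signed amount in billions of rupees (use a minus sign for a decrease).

Government spending 110 billion rupees: reserves +110B, deposits +110B.
Currency withdrawal 337 billion rupees: reserves −337B, deposits −337B.
Asset purchase (from non-banks) 119 billion rupees: reserves +119B, deposits +119B.
FX sale 288 billion rupees: reserves −288B, deposits 0.
Totals: Δreserves = −396B, Δdeposits = −108B.
Δrequired reserves = 2% × −108B = −2.16B.
Δexcess reserves = Δreserves − Δrequired = −396B − (−2.16B) = -393.84 billion.

-393.84 billion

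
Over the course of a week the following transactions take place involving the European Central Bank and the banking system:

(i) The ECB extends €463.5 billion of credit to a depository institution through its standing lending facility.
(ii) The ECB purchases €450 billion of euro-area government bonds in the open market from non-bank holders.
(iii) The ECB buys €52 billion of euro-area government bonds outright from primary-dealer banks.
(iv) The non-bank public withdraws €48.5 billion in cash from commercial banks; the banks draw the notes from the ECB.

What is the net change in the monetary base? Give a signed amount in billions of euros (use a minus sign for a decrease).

+€965.5 billion

ECB balance sheet:
  Assets:      Securities +€502B, Loans to banks +€463.5B
  Liabilities: Bank reserves +€917B, Currency in circulation +€48.5B
Monetary base = currency + reserves: +€48.5B + (+€917B) = +€965.5 billion.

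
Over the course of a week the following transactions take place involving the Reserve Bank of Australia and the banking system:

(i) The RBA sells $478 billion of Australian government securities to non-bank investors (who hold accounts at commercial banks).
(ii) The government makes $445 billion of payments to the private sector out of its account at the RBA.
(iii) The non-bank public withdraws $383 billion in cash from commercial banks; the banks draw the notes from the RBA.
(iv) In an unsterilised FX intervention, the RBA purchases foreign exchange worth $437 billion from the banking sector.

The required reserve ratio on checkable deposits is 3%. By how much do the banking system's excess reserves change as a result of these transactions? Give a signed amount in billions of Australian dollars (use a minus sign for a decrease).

Asset sale (to non-banks) $478 billion: reserves −$478B, deposits −$478B.
Government spending $445 billion: reserves +$445B, deposits +$445B.
Currency withdrawal $383 billion: reserves −$383B, deposits −$383B.
FX purchase $437 billion: reserves +$437B, deposits 0.
Totals: Δreserves = +$21B, Δdeposits = −$416B.
Δrequired reserves = 3% × −$416B = −$12.48B.
Δexcess reserves = Δreserves − Δrequired = +$21B − (−$12.48B) = +$33.48 billion.

+$33.48 billion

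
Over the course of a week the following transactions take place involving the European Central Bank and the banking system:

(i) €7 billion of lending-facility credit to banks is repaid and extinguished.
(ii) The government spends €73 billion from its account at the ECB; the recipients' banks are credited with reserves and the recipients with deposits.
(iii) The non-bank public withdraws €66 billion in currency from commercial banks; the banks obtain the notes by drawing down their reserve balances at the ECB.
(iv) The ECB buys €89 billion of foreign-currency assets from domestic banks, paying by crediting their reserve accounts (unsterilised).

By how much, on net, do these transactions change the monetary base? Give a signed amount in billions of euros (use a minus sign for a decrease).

ECB balance sheet:
  Assets:      Loans to banks −€7B, Foreign assets +€89B
  Liabilities: Bank reserves +€89B, Currency in circulation +€66B, Government deposits −€73B
Monetary base = currency + reserves: +€66B + (+€89B) = +€155 billion.

+€155 billion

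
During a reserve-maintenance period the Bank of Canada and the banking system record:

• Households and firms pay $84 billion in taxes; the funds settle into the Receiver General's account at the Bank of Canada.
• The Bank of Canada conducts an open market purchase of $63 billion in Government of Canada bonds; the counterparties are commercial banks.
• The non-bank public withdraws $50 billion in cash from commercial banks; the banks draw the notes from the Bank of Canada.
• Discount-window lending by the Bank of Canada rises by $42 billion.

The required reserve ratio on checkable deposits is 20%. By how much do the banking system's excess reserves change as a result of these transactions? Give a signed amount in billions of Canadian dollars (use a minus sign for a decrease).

-$2.2 billion

Government account inflow $84 billion: reserves −$84B, deposits −$84B.
OMO purchase (from banks) $63 billion: reserves +$63B, deposits 0.
Currency withdrawal $50 billion: reserves −$50B, deposits −$50B.
Discount-window loan $42 billion: reserves +$42B, deposits 0.
Totals: Δreserves = −$29B, Δdeposits = −$134B.
Δrequired reserves = 20% × −$134B = −$26.8B.
Δexcess reserves = Δreserves − Δrequired = −$29B − (−$26.8B) = -$2.2 billion.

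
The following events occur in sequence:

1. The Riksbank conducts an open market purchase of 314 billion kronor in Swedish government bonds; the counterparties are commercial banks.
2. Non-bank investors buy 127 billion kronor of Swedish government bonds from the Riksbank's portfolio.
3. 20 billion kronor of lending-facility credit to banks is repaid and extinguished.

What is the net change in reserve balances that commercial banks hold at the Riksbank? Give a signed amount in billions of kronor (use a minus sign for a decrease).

+167 billion

OMO purchase (from banks) 314 billion kronor: the Riksbank pays by crediting reserve accounts → +314B.
Asset sale (to non-banks) 127 billion kronor: the non-bank buyers' banks settle from reserves → −127B.
Discount-window repayment 20 billion kronor: repayment is debited from reserves → −20B.
Net: 314 − 127 − 20 = +167 billion.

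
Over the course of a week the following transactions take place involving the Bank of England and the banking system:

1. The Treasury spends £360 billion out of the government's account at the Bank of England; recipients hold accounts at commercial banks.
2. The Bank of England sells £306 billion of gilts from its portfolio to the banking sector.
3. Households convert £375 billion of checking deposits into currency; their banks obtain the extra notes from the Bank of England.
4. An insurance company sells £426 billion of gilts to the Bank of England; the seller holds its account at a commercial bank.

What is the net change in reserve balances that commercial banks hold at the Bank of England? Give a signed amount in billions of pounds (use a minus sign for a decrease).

+£105 billion

Bank of England balance sheet:
  Assets:      Securities +£120B
  Liabilities: Bank reserves +£105B, Currency in circulation +£375B, Government deposits −£360B
Commercial banking system:
  Assets:      Reserves at CB +£105B, Securities +£306B
  Liabilities: Checkable deposits +£411B
So the change in reserve balances that commercial banks hold at the Bank of England is +£105 billion.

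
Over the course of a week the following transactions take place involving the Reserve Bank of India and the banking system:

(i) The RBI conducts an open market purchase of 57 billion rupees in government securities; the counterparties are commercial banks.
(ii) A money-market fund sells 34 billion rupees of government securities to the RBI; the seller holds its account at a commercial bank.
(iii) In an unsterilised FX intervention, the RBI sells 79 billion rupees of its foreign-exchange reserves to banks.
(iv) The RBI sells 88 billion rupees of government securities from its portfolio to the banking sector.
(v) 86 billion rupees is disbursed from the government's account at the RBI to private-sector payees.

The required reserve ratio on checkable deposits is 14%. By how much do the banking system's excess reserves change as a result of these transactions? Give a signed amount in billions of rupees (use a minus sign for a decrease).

OMO purchase (from banks) 57 billion rupees: reserves +57B, deposits 0.
Asset purchase (from non-banks) 34 billion rupees: reserves +34B, deposits +34B.
FX sale 79 billion rupees: reserves −79B, deposits 0.
OMO sale (to banks) 88 billion rupees: reserves −88B, deposits 0.
Government spending 86 billion rupees: reserves +86B, deposits +86B.
Totals: Δreserves = +10B, Δdeposits = +120B.
Δrequired reserves = 14% × +120B = +16.8B.
Δexcess reserves = Δreserves − Δrequired = +10B − (+16.8B) = -6.8 billion.

-6.8 billion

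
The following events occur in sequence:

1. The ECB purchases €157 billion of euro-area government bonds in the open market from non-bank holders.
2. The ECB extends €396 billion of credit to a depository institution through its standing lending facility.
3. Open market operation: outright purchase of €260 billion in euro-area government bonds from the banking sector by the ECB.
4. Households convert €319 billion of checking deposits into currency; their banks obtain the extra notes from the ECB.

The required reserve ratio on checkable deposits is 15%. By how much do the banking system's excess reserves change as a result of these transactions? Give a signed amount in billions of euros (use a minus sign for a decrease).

+€518.3 billion

Asset purchase (from non-banks) €157 billion: reserves +€157B, deposits +€157B.
Discount-window loan €396 billion: reserves +€396B, deposits 0.
OMO purchase (from banks) €260 billion: reserves +€260B, deposits 0.
Currency withdrawal €319 billion: reserves −€319B, deposits −€319B.
Totals: Δreserves = +€494B, Δdeposits = −€162B.
Δrequired reserves = 15% × −€162B = −€24.3B.
Δexcess reserves = Δreserves − Δrequired = +€494B − (−€24.3B) = +€518.3 billion.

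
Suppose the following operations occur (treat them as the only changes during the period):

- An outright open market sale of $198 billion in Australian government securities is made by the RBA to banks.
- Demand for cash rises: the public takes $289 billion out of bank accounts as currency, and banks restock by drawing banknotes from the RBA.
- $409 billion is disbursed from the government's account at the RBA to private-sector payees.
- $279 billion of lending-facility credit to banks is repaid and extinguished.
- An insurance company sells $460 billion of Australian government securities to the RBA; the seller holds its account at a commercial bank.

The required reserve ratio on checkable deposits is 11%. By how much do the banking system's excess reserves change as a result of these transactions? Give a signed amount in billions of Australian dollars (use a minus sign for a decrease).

+$39.2 billion

OMO sale (to banks) $198 billion: reserves −$198B, deposits 0.
Currency withdrawal $289 billion: reserves −$289B, deposits −$289B.
Government spending $409 billion: reserves +$409B, deposits +$409B.
Discount-window repayment $279 billion: reserves −$279B, deposits 0.
Asset purchase (from non-banks) $460 billion: reserves +$460B, deposits +$460B.
Totals: Δreserves = +$103B, Δdeposits = +$580B.
Δrequired reserves = 11% × +$580B = +$63.8B.
Δexcess reserves = Δreserves − Δrequired = +$103B − (+$63.8B) = +$39.2 billion.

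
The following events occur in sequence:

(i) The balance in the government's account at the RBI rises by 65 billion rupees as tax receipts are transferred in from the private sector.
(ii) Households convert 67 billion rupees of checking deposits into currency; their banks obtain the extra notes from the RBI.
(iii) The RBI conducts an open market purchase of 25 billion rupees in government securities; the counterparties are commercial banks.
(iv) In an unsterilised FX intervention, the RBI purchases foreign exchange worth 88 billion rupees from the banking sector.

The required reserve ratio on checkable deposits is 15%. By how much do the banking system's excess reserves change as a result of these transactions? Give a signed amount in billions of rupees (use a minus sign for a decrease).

Government account inflow 65 billion rupees: reserves −65B, deposits −65B.
Currency withdrawal 67 billion rupees: reserves −67B, deposits −67B.
OMO purchase (from banks) 25 billion rupees: reserves +25B, deposits 0.
FX purchase 88 billion rupees: reserves +88B, deposits 0.
Totals: Δreserves = −19B, Δdeposits = −132B.
Δrequired reserves = 15% × −132B = −19.8B.
Δexcess reserves = Δreserves − Δrequired = −19B − (−19.8B) = +0.8 billion.

+0.8 billion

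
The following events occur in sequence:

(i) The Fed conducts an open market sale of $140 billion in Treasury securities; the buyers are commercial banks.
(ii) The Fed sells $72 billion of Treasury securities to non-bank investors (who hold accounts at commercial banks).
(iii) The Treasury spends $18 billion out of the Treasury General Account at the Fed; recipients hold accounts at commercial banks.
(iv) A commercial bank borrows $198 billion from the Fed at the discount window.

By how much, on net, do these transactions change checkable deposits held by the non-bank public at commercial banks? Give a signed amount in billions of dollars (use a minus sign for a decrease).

Fed balance sheet:
  Assets:      Securities −$212B, Loans to banks +$198B
  Liabilities: Bank reserves +$4B, Government deposits −$18B
Commercial banking system:
  Assets:      Reserves at CB +$4B, Securities +$140B
  Liabilities: Checkable deposits −$54B, Borrowings from CB +$198B
So the change in checkable deposits held by the non-bank public at commercial banks is -$54 billion.

-$54 billion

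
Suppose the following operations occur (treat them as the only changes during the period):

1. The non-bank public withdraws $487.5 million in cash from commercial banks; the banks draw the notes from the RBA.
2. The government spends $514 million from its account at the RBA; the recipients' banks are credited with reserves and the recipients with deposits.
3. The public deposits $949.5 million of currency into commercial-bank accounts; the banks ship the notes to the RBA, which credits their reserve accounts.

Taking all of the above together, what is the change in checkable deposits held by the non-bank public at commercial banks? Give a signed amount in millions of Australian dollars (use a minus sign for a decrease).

+$976 million

Currency withdrawal $487.5 million: non-bank counterparties' bank balances fall → −$487.5M.
Government spending $514 million: non-bank counterparties' bank balances rise → +$514M.
Currency deposit $949.5 million: non-bank counterparties' bank balances rise → +$949.5M.
Net: −487.5 + 514 + 949.5 = +$976 million.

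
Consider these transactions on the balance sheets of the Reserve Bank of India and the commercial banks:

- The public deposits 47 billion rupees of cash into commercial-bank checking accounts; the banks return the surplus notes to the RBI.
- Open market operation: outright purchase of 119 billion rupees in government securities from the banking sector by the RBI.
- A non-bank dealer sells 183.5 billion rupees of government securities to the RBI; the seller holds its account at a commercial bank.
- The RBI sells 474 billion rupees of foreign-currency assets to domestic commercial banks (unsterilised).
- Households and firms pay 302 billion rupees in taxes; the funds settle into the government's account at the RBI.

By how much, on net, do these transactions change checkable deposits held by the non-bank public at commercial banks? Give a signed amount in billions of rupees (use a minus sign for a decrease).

Currency deposit 47 billion rupees: non-bank counterparties' bank balances rise → +47B.
OMO purchase (from banks) 119 billion rupees: the counterparty is a bank, so public deposits are unchanged → 0.
Asset purchase (from non-banks) 183.5 billion rupees: non-bank counterparties' bank balances rise → +183.5B.
FX sale 474 billion rupees: the counterparty is a bank, so public deposits are unchanged → 0.
Government account inflow 302 billion rupees: non-bank counterparties' bank balances fall → −302B.
Net: 47 + 0 + 183.5 + 0 − 302 = -71.5 billion.

-71.5 billion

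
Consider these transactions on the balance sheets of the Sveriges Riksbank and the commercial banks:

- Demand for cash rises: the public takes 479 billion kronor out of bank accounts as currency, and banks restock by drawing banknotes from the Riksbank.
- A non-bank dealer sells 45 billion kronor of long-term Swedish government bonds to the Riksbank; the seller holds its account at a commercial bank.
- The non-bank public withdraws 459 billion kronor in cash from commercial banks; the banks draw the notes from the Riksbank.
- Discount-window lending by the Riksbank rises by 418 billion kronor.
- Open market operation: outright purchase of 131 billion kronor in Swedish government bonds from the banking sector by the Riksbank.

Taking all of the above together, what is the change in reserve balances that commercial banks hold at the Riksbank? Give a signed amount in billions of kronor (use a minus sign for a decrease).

Currency withdrawal 479 billion kronor: banks swap reserves for currency → −479B.
Asset purchase (from non-banks) 45 billion kronor: the Riksbank pays by crediting reserve accounts → +45B.
Currency withdrawal 459 billion kronor: banks swap reserves for currency → −459B.
Discount-window loan 418 billion kronor: the loan is credited to the bank's reserve account → +418B.
OMO purchase (from banks) 131 billion kronor: the Riksbank pays by crediting reserve accounts → +131B.
Net: −479 + 45 − 459 + 418 + 131 = -344 billion.

-344 billion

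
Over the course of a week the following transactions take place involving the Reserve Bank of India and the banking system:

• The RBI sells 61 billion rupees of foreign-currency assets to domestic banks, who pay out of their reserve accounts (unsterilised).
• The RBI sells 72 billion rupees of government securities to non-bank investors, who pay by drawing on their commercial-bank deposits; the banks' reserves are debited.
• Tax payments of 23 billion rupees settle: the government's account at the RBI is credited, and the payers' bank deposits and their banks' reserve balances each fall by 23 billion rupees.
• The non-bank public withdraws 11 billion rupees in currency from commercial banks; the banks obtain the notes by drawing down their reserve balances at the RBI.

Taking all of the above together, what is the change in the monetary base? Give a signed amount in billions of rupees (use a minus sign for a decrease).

-156 billion

RBI balance sheet:
  Assets:      Securities −72B, Foreign assets −61B
  Liabilities: Bank reserves −167B, Currency in circulation +11B, Government deposits +23B
Monetary base = currency + reserves: +11B + (−167B) = -156 billion.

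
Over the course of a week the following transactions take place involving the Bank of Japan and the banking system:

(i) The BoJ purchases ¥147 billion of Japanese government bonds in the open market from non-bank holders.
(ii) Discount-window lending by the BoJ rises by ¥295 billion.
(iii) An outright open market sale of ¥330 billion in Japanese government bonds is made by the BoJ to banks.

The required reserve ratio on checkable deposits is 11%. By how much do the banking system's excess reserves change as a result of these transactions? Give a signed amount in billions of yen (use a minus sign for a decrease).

+¥95.83 billion

Asset purchase (from non-banks) ¥147 billion: reserves +¥147B, deposits +¥147B.
Discount-window loan ¥295 billion: reserves +¥295B, deposits 0.
OMO sale (to banks) ¥330 billion: reserves −¥330B, deposits 0.
Totals: Δreserves = +¥112B, Δdeposits = +¥147B.
Δrequired reserves = 11% × +¥147B = +¥16.17B.
Δexcess reserves = Δreserves − Δrequired = +¥112B − (+¥16.17B) = +¥95.83 billion.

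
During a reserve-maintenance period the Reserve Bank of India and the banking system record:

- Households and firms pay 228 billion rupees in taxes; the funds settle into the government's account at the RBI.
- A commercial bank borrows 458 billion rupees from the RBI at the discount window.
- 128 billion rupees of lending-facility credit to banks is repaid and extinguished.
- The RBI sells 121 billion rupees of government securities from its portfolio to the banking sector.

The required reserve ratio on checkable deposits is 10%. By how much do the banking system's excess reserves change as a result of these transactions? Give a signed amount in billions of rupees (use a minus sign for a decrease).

+3.8 billion

Government account inflow 228 billion rupees: reserves −228B, deposits −228B.
Discount-window loan 458 billion rupees: reserves +458B, deposits 0.
Discount-window repayment 128 billion rupees: reserves −128B, deposits 0.
OMO sale (to banks) 121 billion rupees: reserves −121B, deposits 0.
Totals: Δreserves = −19B, Δdeposits = −228B.
Δrequired reserves = 10% × −228B = −22.8B.
Δexcess reserves = Δreserves − Δrequired = −19B − (−22.8B) = +3.8 billion.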